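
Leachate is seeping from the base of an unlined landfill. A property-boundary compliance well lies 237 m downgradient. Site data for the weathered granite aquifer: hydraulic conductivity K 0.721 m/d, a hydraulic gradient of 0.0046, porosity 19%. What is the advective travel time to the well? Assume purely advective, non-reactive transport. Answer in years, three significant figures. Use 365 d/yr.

37.2 years

Specific discharge q = 0.721 × 0.0046 = 0.003317 m/d
Seepage velocity v = q / n = 0.003317 / 0.19 = 0.01746 m/d
t = L / v = 237 / 0.01746 = 13580 d
   = 13580 / 365 = 37.2 yr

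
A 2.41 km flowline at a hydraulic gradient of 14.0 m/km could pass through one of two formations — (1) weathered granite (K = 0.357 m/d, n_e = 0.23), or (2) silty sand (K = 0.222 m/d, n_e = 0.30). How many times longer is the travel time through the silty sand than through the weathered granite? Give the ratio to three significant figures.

Unit 1 (weathered granite): v = 0.357×0.014/0.23 = 0.02173 m/d, t = 2410/0.02173 = 110900 d
Unit 2 (silty sand): v = 0.222×0.014/0.30 = 0.01036 m/d, t = 2410/0.01036 = 232600 d
t(silty sand) / t(weathered granite) = 232600/110900 = 2.10

2.10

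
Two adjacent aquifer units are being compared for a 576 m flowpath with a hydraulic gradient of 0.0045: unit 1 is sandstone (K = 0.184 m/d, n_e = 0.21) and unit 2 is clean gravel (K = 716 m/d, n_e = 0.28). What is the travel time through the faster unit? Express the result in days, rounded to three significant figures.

50.1 days

Unit 1 (sandstone): v = 0.184×0.0045/0.21 = 0.003943 m/d, t = 576/0.003943 = 146100 d
Unit 2 (clean gravel): v = 716×0.0045/0.28 = 11.51 m/d, t = 576/11.51 = 50.06 d
Faster unit: t = 50.1 d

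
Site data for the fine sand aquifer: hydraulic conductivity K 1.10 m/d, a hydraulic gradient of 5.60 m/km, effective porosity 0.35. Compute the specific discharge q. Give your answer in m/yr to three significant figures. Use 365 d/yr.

Darcy flux q = K·i = 1.10 × 0.0056 = 0.006160 m/d
   = 0.006160 × 365 = 2.25 m/yr

2.25 m/yr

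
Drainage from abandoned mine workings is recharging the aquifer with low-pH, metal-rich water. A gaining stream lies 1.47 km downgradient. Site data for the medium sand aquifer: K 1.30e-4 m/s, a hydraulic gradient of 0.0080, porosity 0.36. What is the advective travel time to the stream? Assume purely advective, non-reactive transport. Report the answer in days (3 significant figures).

5890 days

K = 1.30e-4 m/s × 86400 s/d = 11.23 m/d
q = Ki = 11.23 × 0.0080 = 0.08986 m/d
Average linear velocity = 0.08986 / 0.36 = 0.2496 m/d
L = 1.47 km = 1470 m
t = L / v = 1470 / 0.2496 = 5889 d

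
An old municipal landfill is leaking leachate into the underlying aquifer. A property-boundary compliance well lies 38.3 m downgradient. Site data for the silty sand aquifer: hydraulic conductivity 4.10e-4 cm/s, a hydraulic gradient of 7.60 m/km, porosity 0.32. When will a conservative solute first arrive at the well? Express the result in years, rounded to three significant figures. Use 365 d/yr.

K = 4.10e-4 cm/s × 864 = 0.3542 m/d
q = Ki = 0.3542 × 0.0076 = 0.002692 m/d
Average linear velocity = 0.002692 / 0.32 = 0.008413 m/d
t = L / v = 38.3 / 0.008413 = 4552 d
   = 4552 / 365 = 12.5 yr

12.5 years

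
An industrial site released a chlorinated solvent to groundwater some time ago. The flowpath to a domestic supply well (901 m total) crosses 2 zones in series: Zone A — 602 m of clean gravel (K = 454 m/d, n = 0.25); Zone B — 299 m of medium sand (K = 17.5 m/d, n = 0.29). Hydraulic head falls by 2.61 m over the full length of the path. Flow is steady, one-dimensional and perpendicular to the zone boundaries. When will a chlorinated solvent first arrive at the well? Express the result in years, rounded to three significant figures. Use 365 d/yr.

4.58 years

Steady 1-D flow in series ⇒ the Darcy flux q is identical in every zone and the zone head losses add (resistances L/K in series).
Σ(L/K) = 602/454 + 299/17.5 = 1.326 + 17.09 = 18.41 d
q = ΔH / Σ(L/K) = 2.61 / 18.41 = 0.1418 m/d (same in every zone)
Zone A: v = q/n = 0.1418/0.25 = 0.5670 m/d → t_A = 602/0.5670 = 1062 d
Zone B: v = q/n = 0.1418/0.29 = 0.4888 m/d → t_B = 299/0.4888 = 611.7 d
Total t = 1062 + 611.7 = 1673 d
   = 1673 / 365 = 4.58 yr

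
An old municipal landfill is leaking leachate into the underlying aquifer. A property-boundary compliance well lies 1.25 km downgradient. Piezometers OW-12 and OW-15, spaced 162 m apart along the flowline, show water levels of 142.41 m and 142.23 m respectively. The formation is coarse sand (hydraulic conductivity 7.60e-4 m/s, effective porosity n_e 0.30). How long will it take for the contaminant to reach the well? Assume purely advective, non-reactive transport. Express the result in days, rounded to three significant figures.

5140 days

Hydraulic gradient i = (142.41 − 142.23) / 162 = 0.18 / 162 = 0.001111
K = 7.60e-4 m/s × 86400 s/d = 65.66 m/d
q = Ki = 65.66 × 0.001111 = 0.07296 m/d
Average linear velocity = 0.07296 / 0.30 = 0.2432 m/d
L = 1.25 km = 1250 m
t = L / v = 1250 / 0.2432 = 5140 d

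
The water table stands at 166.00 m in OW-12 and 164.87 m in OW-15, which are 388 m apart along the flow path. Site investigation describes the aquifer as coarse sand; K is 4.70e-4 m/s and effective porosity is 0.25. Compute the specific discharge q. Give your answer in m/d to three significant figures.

Hydraulic gradient i = (166.00 − 164.87) / 388 = 1.13 / 388 = 0.002912
K = 4.70e-4 m/s × 86400 s/d = 40.61 m/d
Darcy flux q = K·i = 40.61 × 0.002912 = 0.1183 m/d

0.118 m/d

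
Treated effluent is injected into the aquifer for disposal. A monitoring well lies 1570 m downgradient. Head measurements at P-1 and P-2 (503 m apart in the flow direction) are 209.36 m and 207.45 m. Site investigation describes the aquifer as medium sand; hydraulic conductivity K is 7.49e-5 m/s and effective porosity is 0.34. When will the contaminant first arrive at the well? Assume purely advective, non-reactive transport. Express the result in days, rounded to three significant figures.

21700 days

Hydraulic gradient i = (209.36 − 207.45) / 503 = 1.91 / 503 = 0.003797
K = 7.49e-5 m/s × 86400 s/d = 6.471 m/d
Specific discharge q = 6.471 × 0.003797 = 0.02457 m/d
v = Ki/n = 6.471·0.003797/0.34 = 0.07227 m/d
t = L / v = 1570 / 0.07227 = 21720 d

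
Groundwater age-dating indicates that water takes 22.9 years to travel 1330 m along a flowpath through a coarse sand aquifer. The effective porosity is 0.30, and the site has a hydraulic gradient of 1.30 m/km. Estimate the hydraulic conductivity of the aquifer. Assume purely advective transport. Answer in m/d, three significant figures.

t = 22.9 years = 8359 d
v = L / t = 1330 / 8359 = 0.1591 m/d
K = v · n / i = 0.1591 × 0.30 / 0.0013 = 36.7 m/d

36.7 m/d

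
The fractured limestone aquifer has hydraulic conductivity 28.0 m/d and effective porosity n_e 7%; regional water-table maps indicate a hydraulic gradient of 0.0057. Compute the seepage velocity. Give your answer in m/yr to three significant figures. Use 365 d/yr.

832 m/yr

q = Ki = 28.0 × 0.0057 = 0.1596 m/d
Average linear velocity = 0.1596 / 0.07 = 2.280 m/d
   = 2.280 × 365 = 832 m/yr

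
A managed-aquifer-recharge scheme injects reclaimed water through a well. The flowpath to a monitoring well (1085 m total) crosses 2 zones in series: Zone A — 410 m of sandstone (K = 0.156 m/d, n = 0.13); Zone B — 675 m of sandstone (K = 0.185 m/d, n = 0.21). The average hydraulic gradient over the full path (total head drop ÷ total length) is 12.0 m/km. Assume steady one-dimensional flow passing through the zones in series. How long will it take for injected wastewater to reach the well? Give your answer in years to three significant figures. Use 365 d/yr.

258 years

Steady 1-D flow in series ⇒ the Darcy flux q is identical in every zone and the zone head losses add (resistances L/K in series).
Σ(L/K) = 410/0.156 + 675/0.185 = 2628 + 3649 = 6277 d
K_eq = L_total / Σ(L/K) = 1085 / 6277 = 0.1729 m/d
q = K_eq · i = 0.1729 × 0.012 = 0.002074 m/d (same in every zone)
Zone A: v = q/n = 0.002074/0.13 = 0.01596 m/d → t_A = 410/0.01596 = 25700 d
Zone B: v = q/n = 0.002074/0.21 = 0.009878 m/d → t_B = 675/0.009878 = 68340 d
Total t = 25700 + 68340 = 94030 d
   = 94030 / 365 = 258 yr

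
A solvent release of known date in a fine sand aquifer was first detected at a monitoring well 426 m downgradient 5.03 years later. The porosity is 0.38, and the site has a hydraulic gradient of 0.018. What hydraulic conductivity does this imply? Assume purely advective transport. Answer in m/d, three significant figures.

4.90 m/d

t = 5.03 years = 1836 d
v = L / t = 426 / 1836 = 0.2320 m/d
K = v · n / i = 0.2320 × 0.38 / 0.018 = 4.90 m/d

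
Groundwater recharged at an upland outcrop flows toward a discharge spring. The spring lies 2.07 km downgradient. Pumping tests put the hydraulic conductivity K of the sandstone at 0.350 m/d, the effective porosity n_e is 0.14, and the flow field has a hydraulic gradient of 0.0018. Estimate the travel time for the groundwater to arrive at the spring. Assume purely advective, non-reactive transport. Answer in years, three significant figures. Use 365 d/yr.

1260 years

q = Ki = 0.350 × 0.0018 = 6.300e-4 m/d
v_s = q/n_e = 6.300e-4/0.14 = 0.004500 m/d
L = 2.07 km = 2070 m
t = L / v = 2070 / 0.004500 = 460000 d
   = 460000 / 365 = 1260 yr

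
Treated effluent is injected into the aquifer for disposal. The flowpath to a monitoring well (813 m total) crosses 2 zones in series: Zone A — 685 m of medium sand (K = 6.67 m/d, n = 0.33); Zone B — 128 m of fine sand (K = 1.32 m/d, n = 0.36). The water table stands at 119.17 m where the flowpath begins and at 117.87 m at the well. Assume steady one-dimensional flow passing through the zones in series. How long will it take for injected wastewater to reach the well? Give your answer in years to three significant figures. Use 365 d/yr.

Total head drop ΔH = 119.17 − 117.87 = 1.30 m
Steady 1-D flow in series ⇒ the Darcy flux q is identical in every zone and the zone head losses add (resistances L/K in series).
Σ(L/K) = 685/6.67 + 128/1.32 = 102.7 + 96.97 = 199.7 d
q = ΔH / Σ(L/K) = 1.30 / 199.7 = 0.006511 m/d (same in every zone)
Zone A: v = q/n = 0.006511/0.33 = 0.01973 m/d → t_A = 685/0.01973 = 34720 d
Zone B: v = q/n = 0.006511/0.36 = 0.01809 m/d → t_B = 128/0.01809 = 7077 d
Total t = 34720 + 7077 = 41800 d
   = 41800 / 365 = 115 yr

115 years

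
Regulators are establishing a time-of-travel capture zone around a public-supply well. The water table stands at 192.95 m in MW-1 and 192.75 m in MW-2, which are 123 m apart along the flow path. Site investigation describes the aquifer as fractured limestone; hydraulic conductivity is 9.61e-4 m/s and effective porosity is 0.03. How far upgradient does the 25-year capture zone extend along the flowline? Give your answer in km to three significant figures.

Hydraulic gradient i = (192.95 − 192.75) / 123 = 0.20 / 123 = 0.001626
K = 9.61e-4 m/s × 86400 s/d = 83.03 m/d
Specific discharge q = 83.03 × 0.001626 = 0.1350 m/d
Seepage velocity v = q / n = 0.1350 / 0.03 = 4.500 m/d
T = 25 yr × 365 = 9125 d
L = v × T = 4.500 × 9125 = 41070 m
   = 41.1 km

41.1 km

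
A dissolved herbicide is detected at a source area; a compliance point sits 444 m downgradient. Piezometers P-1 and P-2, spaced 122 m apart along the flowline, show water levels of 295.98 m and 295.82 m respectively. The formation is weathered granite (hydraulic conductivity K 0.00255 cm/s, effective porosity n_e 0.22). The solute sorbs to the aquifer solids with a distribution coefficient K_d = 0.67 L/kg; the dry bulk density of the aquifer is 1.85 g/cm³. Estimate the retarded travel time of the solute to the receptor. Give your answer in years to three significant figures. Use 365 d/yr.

614 years

Hydraulic gradient i = (295.98 − 295.82) / 122 = 0.16 / 122 = 0.001311
K = 0.00255 cm/s × 864 = 2.203 m/d
Darcy flux q = K·i = 2.203 × 0.001311 = 0.002889 m/d
v = Ki/n = 2.203·0.001311/0.22 = 0.01313 m/d
Retardation R = 1 + ρ_b·K_d/n = 1 + 1.85×0.67/0.22 = 6.634
Contaminant velocity v_c = v/R = 0.01313/6.634 = 0.001980 m/d
t = L/v_c = 444/0.001980 = 224300 d
   = 224300/365 = 614 yr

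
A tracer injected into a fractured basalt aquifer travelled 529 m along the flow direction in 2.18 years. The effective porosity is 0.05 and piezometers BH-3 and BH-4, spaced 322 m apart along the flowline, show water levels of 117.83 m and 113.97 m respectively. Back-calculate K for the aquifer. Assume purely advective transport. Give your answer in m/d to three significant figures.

Hydraulic gradient i = (117.83 − 113.97) / 322 = 3.86 / 322 = 0.01199
t = 2.18 years = 795.7 d
v = L / t = 529 / 795.7 = 0.6648 m/d
K = v · n / i = 0.6648 × 0.05 / 0.01199 = 2.77 m/d

2.77 m/d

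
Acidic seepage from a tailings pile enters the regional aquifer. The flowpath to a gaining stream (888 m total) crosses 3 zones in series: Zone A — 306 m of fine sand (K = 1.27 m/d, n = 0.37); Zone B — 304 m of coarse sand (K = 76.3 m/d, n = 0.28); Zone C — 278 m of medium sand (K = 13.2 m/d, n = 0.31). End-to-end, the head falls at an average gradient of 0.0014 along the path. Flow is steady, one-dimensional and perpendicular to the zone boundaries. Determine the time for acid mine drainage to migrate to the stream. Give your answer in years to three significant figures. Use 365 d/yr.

Continuity: the same q passes through each zone, so ΔH = q·Σ(L_j/K_j) — the zones act as resistances in series.
Σ(L/K) = 306/1.27 + 304/76.3 + 278/13.2 = 240.9 + 3.984 + 21.06 = 266.0 d
K_eq = L_total / Σ(L/K) = 888 / 266.0 = 3.338 m/d
q = K_eq · i = 3.338 × 0.0014 = 0.004674 m/d (same in every zone)
Zone A: v = q/n = 0.004674/0.37 = 0.01263 m/d → t_A = 306/0.01263 = 24220 d
Zone B: v = q/n = 0.004674/0.28 = 0.01669 m/d → t_B = 304/0.01669 = 18210 d
Zone C: v = q/n = 0.004674/0.31 = 0.01508 m/d → t_C = 278/0.01508 = 18440 d
Total t = 24220 + 18210 + 18440 = 60870 d
   = 60870 / 365 = 167 yr

167 years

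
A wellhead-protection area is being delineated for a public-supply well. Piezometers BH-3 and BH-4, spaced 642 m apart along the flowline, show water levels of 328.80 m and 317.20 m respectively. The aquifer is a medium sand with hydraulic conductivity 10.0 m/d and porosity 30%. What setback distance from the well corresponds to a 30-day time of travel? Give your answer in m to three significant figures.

Hydraulic gradient i = (328.80 − 317.20) / 642 = 11.60 / 642 = 0.01807
Darcy flux q = K·i = 10.0 × 0.01807 = 0.1807 m/d
v = Ki/n = 10.0·0.01807/0.30 = 0.6023 m/d
L = v × T = 0.6023 × 30 = 18.07 m

18.1 m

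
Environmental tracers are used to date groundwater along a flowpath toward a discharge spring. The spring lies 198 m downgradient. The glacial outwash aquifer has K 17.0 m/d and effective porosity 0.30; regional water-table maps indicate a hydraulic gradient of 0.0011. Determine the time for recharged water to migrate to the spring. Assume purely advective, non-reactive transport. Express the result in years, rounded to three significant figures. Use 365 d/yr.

8.70 years

q = Ki = 17.0 × 0.0011 = 0.01870 m/d
Seepage velocity v = q / n = 0.01870 / 0.30 = 0.06233 m/d
t = L / v = 198 / 0.06233 = 3176 d
   = 3176 / 365 = 8.70 yr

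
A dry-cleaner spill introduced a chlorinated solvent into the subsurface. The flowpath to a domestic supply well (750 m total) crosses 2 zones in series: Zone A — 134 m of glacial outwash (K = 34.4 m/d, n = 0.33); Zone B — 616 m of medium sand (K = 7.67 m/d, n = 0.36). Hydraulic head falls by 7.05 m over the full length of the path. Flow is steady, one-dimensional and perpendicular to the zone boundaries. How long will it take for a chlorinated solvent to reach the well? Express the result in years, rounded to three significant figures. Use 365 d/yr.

Steady 1-D flow in series ⇒ the Darcy flux q is identical in every zone and the zone head losses add (resistances L/K in series).
Σ(L/K) = 134/34.4 + 616/7.67 = 3.895 + 80.31 = 84.21 d
q = ΔH / Σ(L/K) = 7.05 / 84.21 = 0.08372 m/d (same in every zone)
Zone A: v = q/n = 0.08372/0.33 = 0.2537 m/d → t_A = 134/0.2537 = 528.2 d
Zone B: v = q/n = 0.08372/0.36 = 0.2326 m/d → t_B = 616/0.2326 = 2649 d
Total t = 528.2 + 2649 = 3177 d
   = 3177 / 365 = 8.70 yr

8.70 years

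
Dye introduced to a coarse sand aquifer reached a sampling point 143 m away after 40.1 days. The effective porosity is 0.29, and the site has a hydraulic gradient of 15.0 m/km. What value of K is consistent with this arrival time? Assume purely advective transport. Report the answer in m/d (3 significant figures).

v = L / t = 143 / 40.1 = 3.566 m/d
K = v · n / i = 3.566 × 0.29 / 0.015 = 68.9 m/d

68.9 m/d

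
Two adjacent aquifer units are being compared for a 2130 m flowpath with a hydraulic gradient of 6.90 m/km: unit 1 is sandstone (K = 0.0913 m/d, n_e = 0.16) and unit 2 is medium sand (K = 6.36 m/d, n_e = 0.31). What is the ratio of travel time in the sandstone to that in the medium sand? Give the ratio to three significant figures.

36.0

Unit 1 (sandstone): v = 0.0913×0.0069/0.16 = 0.003937 m/d, t = 2130/0.003937 = 541000 d
Unit 2 (medium sand): v = 6.36×0.0069/0.31 = 0.1416 m/d, t = 2130/0.1416 = 15050 d
t(sandstone) / t(medium sand) = 541000/15050 = 36.0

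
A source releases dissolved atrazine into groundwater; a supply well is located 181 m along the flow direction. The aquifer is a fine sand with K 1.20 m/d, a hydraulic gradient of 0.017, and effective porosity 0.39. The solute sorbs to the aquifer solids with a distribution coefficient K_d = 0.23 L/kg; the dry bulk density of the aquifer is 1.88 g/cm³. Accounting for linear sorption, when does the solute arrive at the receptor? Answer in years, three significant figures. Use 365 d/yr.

20.0 years

Darcy flux q = K·i = 1.20 × 0.017 = 0.02040 m/d
Average linear velocity = 0.02040 / 0.39 = 0.05231 m/d
Retardation R = 1 + ρ_b·K_d/n = 1 + 1.88×0.23/0.39 = 2.109
Contaminant velocity v_c = v/R = 0.05231/2.109 = 0.02481 m/d
t = L/v_c = 181/0.02481 = 7297 d
   = 7297/365 = 20.0 yr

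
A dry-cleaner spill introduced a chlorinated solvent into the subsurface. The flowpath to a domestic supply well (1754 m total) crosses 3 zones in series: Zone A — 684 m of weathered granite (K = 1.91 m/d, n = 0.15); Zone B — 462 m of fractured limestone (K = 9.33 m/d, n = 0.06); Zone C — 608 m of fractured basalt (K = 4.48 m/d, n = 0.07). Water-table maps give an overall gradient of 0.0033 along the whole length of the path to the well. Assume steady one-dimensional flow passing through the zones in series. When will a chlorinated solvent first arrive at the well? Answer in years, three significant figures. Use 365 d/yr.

For zones in series the flux q is common to all zones; the equivalent conductivity is the harmonic (thickness-weighted) mean, K_eq = L_total / Σ(L_j/K_j).
Σ(L/K) = 684/1.91 + 462/9.33 + 608/4.48 = 358.1 + 49.52 + 135.7 = 543.3 d
K_eq = L_total / Σ(L/K) = 1754 / 543.3 = 3.228 m/d
q = K_eq · i = 3.228 × 0.0033 = 0.01065 m/d (same in every zone)
Zone A: v = q/n = 0.01065/0.15 = 0.07102 m/d → t_A = 684/0.07102 = 9631 d
Zone B: v = q/n = 0.01065/0.06 = 0.1775 m/d → t_B = 462/0.1775 = 2602 d
Zone C: v = q/n = 0.01065/0.07 = 0.1522 m/d → t_C = 608/0.1522 = 3995 d
Total t = 9631 + 2602 + 3995 = 16230 d
   = 16230 / 365 = 44.5 yr

44.5 years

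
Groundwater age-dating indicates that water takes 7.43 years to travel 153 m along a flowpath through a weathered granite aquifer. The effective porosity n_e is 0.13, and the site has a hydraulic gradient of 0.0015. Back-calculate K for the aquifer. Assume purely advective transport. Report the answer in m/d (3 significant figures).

t = 7.43 years = 2712 d
v = L / t = 153 / 2712 = 0.05642 m/d
K = v · n / i = 0.05642 × 0.13 / 0.0015 = 4.89 m/d

4.89 m/d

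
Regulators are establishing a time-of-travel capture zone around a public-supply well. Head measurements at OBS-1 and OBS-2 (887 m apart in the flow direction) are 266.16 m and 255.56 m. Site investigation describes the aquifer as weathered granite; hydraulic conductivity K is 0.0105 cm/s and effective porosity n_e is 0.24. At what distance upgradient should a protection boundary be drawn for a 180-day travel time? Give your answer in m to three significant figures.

Hydraulic gradient i = (266.16 − 255.56) / 887 = 10.60 / 887 = 0.01195
K = 0.0105 cm/s × 864 = 9.072 m/d
q = Ki = 9.072 × 0.01195 = 0.1084 m/d
v_s = q/n_e = 0.1084/0.24 = 0.4517 m/d
L = v × T = 0.4517 × 180 = 81.31 m

81.3 m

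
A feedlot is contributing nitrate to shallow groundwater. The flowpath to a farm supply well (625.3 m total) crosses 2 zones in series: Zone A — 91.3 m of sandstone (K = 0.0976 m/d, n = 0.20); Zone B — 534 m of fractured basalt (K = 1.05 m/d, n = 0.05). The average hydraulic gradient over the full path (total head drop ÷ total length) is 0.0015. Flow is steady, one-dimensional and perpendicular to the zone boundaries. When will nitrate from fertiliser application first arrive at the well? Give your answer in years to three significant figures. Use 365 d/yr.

190 years

Steady 1-D flow in series ⇒ the Darcy flux q is identical in every zone and the zone head losses add (resistances L/K in series).
Σ(L/K) = 91.3/0.0976 + 534/1.05 = 935.5 + 508.6 = 1444 d
K_eq = L_total / Σ(L/K) = 625.3 / 1444 = 0.4330 m/d
q = K_eq · i = 0.4330 × 0.0015 = 6.495e-4 m/d (same in every zone)
Zone A: v = q/n = 6.495e-4/0.20 = 0.003248 m/d → t_A = 91.3/0.003248 = 28110 d
Zone B: v = q/n = 6.495e-4/0.05 = 0.01299 m/d → t_B = 534/0.01299 = 41110 d
Total t = 28110 + 41110 = 69220 d
   = 69220 / 365 = 190 yr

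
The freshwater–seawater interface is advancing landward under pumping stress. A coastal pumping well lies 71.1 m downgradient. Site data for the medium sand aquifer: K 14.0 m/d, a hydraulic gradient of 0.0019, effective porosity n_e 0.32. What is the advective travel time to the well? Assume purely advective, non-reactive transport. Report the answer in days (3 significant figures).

855 days

Darcy flux q = K·i = 14.0 × 0.0019 = 0.02660 m/d
Average linear velocity = 0.02660 / 0.32 = 0.08312 m/d
t = L / v = 71.1 / 0.08312 = 855.3 d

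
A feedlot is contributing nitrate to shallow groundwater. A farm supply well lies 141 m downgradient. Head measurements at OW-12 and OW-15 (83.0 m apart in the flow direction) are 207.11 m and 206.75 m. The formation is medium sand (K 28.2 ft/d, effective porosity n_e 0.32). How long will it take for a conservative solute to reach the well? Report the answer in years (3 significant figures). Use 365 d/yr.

3.32 years

Hydraulic gradient i = (207.11 − 206.75) / 83.0 = 0.36 / 83.0 = 0.004337
K = 28.2 ft/d × 0.3048 = 8.595 m/d
q = Ki = 8.595 × 0.004337 = 0.03728 m/d
Seepage velocity v = q / n = 0.03728 / 0.32 = 0.1165 m/d
t = L / v = 141 / 0.1165 = 1210 d
   = 1210 / 365 = 3.32 yr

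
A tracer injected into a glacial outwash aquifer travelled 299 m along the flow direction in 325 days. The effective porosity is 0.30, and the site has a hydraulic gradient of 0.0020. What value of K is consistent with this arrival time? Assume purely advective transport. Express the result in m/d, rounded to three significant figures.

138 m/d

v = L / t = 299 / 325 = 0.9200 m/d
K = v · n / i = 0.9200 × 0.30 / 0.0020 = 138 m/d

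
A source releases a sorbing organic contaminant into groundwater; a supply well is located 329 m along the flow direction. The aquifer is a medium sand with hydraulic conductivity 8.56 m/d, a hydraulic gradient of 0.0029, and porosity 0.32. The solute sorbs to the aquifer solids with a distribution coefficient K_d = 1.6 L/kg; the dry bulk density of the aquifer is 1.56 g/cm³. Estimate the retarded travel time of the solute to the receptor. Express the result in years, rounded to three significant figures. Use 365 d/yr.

102 years

Specific discharge q = 8.56 × 0.0029 = 0.02482 m/d
Average linear velocity = 0.02482 / 0.32 = 0.07757 m/d
Retardation R = 1 + ρ_b·K_d/n = 1 + 1.56×1.6/0.32 = 8.800
Contaminant velocity v_c = v/R = 0.07757/8.800 = 0.008815 m/d
t = L/v_c = 329/0.008815 = 37320 d
   = 37320/365 = 102 yr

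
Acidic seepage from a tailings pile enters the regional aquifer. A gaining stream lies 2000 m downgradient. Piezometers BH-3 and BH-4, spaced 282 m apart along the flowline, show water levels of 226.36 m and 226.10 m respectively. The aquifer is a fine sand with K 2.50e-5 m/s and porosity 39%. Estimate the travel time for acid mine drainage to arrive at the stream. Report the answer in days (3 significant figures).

Hydraulic gradient i = (226.36 − 226.10) / 282 = 0.26 / 282 = 9.220e-4
K = 2.50e-5 m/s × 86400 s/d = 2.160 m/d
q = Ki = 2.160 × 9.220e-4 = 0.001991 m/d
v = Ki/n = 2.160·9.220e-4/0.39 = 0.005106 m/d
t = L / v = 2000 / 0.005106 = 391700 d

392000 days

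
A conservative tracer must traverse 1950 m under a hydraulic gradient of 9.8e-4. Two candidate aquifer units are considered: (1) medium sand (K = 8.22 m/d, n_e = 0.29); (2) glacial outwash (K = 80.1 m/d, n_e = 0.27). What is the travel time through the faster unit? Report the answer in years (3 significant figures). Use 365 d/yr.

18.4 years

Unit 1 (medium sand): v = 8.22×9.8e-4/0.29 = 0.02778 m/d, t = 1950/0.02778 = 70200 d
Unit 2 (glacial outwash): v = 80.1×9.8e-4/0.27 = 0.2907 m/d, t = 1950/0.2907 = 6707 d
Faster: 6707 d / 365 = 18.4 yr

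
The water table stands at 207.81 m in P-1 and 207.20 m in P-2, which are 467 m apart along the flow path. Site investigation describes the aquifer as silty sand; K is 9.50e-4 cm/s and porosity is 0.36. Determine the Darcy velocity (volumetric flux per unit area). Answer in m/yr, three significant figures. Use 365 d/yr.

0.391 m/yr

Hydraulic gradient i = (207.81 − 207.20) / 467 = 0.61 / 467 = 0.001306
K = 9.50e-4 cm/s × 864 = 0.8208 m/d
Specific discharge q = 0.8208 × 0.001306 = 0.001072 m/d
   = 0.001072 × 365 = 0.391 m/yr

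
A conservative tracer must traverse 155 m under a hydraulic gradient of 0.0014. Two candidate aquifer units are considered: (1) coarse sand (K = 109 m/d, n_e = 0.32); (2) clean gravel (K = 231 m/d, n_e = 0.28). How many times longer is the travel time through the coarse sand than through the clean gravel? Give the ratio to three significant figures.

2.42

Unit 1 (coarse sand): v = 109×0.0014/0.32 = 0.4769 m/d, t = 155/0.4769 = 325.0 d
Unit 2 (clean gravel): v = 231×0.0014/0.28 = 1.155 m/d, t = 155/1.155 = 134.2 d
t(coarse sand) / t(clean gravel) = 325.0/134.2 = 2.42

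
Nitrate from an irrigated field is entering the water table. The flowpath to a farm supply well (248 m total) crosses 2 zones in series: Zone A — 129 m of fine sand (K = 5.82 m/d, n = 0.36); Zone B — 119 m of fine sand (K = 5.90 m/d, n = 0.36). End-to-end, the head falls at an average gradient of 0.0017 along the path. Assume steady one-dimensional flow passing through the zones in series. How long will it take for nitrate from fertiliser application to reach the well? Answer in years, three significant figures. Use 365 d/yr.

24.6 years

Continuity: the same q passes through each zone, so ΔH = q·Σ(L_j/K_j) — the zones act as resistances in series.
Σ(L/K) = 129/5.82 + 119/5.90 = 22.16 + 20.17 = 42.33 d
K_eq = L_total / Σ(L/K) = 248 / 42.33 = 5.858 m/d
q = K_eq · i = 5.858 × 0.0017 = 0.009959 m/d (same in every zone)
Zone A: v = q/n = 0.009959/0.36 = 0.02766 m/d → t_A = 129/0.02766 = 4663 d
Zone B: v = q/n = 0.009959/0.36 = 0.02766 m/d → t_B = 119/0.02766 = 4302 d
Total t = 4663 + 4302 = 8965 d
   = 8965 / 365 = 24.6 yr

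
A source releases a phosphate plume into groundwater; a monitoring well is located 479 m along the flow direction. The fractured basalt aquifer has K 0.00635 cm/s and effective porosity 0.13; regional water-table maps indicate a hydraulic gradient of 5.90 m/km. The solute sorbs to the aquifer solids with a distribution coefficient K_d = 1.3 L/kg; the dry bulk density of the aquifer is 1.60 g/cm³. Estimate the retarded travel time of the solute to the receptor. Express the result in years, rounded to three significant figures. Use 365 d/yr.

K = 0.00635 cm/s × 864 = 5.486 m/d
q = Ki = 5.486 × 0.0059 = 0.03237 m/d
Average linear velocity = 0.03237 / 0.13 = 0.2490 m/d
Retardation R = 1 + ρ_b·K_d/n = 1 + 1.60×1.3/0.13 = 17.00
Contaminant velocity v_c = v/R = 0.2490/17.00 = 0.01465 m/d
t = L/v_c = 479/0.01465 = 32700 d
   = 32700/365 = 89.6 yr

89.6 years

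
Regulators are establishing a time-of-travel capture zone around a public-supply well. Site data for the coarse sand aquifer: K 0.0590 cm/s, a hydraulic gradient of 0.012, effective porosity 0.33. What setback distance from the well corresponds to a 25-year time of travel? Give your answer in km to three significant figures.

16.9 km

K = 0.0590 cm/s × 864 = 50.98 m/d
Darcy flux q = K·i = 50.98 × 0.012 = 0.6117 m/d
Average linear velocity = 0.6117 / 0.33 = 1.854 m/d
T = 25 yr × 365 = 9125 d
L = v × T = 1.854 × 9125 = 16910 m
   = 16.9 km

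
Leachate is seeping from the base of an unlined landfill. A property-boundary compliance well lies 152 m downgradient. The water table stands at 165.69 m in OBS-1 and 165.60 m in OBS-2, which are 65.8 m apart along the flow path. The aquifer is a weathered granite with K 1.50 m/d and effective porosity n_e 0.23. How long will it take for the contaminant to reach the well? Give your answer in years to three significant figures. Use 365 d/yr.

46.7 years

Hydraulic gradient i = (165.69 − 165.60) / 65.8 = 0.09 / 65.8 = 0.001368
Specific discharge q = 1.50 × 0.001368 = 0.002052 m/d
Average linear velocity = 0.002052 / 0.23 = 0.008920 m/d
t = L / v = 152 / 0.008920 = 17040 d
   = 17040 / 365 = 46.7 yr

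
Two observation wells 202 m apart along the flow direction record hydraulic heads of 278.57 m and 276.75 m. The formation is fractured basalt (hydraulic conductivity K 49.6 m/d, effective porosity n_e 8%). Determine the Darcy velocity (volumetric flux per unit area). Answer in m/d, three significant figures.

0.447 m/d

Hydraulic gradient i = (278.57 − 276.75) / 202 = 1.82 / 202 = 0.009010
Darcy flux q = K·i = 49.6 × 0.009010 = 0.4469 m/d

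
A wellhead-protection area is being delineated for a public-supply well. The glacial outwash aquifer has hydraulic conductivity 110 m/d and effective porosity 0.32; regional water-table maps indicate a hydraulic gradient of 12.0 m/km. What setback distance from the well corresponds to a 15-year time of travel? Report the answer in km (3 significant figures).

22.6 km

q = Ki = 110 × 0.012 = 1.320 m/d
v_s = q/n_e = 1.320/0.32 = 4.125 m/d
T = 15 yr × 365 = 5475 d
L = v × T = 4.125 × 5475 = 22580 m
   = 22.6 km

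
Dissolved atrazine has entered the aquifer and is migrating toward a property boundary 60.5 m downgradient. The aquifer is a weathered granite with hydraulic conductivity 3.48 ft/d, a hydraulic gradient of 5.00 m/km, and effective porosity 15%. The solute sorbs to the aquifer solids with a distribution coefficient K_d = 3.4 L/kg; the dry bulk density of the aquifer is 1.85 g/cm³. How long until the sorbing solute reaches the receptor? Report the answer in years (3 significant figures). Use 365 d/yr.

201 years

K = 3.48 ft/d × 0.3048 = 1.061 m/d
Specific discharge q = 1.061 × 0.0050 = 0.005304 m/d
v_s = q/n_e = 0.005304/0.15 = 0.03536 m/d
Retardation R = 1 + ρ_b·K_d/n = 1 + 1.85×3.4/0.15 = 42.93
Contaminant velocity v_c = v/R = 0.03536/42.93 = 8.235e-4 m/d
t = L/v_c = 60.5/8.235e-4 = 73460 d
   = 73460/365 = 201 yr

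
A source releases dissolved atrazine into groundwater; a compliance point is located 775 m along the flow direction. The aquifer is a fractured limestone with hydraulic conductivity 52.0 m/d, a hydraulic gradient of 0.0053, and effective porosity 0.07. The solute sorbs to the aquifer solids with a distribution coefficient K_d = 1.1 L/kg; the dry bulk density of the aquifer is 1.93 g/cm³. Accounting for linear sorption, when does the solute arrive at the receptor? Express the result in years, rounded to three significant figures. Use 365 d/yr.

16.9 years

q = Ki = 52.0 × 0.0053 = 0.2756 m/d
v = Ki/n = 52.0·0.0053/0.07 = 3.937 m/d
Retardation R = 1 + ρ_b·K_d/n = 1 + 1.93×1.1/0.07 = 31.33
Contaminant velocity v_c = v/R = 3.937/31.33 = 0.1257 m/d
t = L/v_c = 775/0.1257 = 6167 d
   = 6167/365 = 16.9 yr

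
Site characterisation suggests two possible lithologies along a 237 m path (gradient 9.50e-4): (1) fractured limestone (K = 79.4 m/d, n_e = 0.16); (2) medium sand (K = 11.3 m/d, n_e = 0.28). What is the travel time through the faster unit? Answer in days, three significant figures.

503 days

Unit 1 (fractured limestone): v = 79.4×9.5e-4/0.16 = 0.4714 m/d, t = 237/0.4714 = 502.7 d
Unit 2 (medium sand): v = 11.3×9.5e-4/0.28 = 0.03834 m/d, t = 237/0.03834 = 6182 d
Faster unit: t = 503 d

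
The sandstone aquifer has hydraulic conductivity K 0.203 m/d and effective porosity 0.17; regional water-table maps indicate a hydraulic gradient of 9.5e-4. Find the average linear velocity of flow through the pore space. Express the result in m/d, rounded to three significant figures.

Specific discharge q = 0.203 × 9.5e-4 = 1.929e-4 m/d
Average linear velocity = 1.929e-4 / 0.17 = 0.001134 m/d

0.00113 m/d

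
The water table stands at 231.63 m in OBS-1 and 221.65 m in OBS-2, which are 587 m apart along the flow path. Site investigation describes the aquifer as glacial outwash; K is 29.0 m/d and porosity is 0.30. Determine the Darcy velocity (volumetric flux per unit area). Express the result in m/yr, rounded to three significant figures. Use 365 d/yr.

Hydraulic gradient i = (231.63 − 221.65) / 587 = 9.98 / 587 = 0.01700
q = Ki = 29.0 × 0.01700 = 0.4930 m/d
   = 0.4930 × 365 = 180 m/yr

180 m/yr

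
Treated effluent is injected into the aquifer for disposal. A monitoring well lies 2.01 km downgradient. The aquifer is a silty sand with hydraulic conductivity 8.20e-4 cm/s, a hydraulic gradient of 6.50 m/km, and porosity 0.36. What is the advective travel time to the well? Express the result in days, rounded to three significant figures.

K = 8.20e-4 cm/s × 864 = 0.7085 m/d
Specific discharge q = 0.7085 × 0.0065 = 0.004605 m/d
Average linear velocity = 0.004605 / 0.36 = 0.01279 m/d
L = 2.01 km = 2010 m
t = L / v = 2010 / 0.01279 = 157100 d

157000 days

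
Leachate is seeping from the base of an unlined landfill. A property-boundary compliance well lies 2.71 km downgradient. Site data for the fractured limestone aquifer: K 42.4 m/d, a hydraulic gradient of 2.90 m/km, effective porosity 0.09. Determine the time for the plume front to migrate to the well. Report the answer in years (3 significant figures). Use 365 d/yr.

5.43 years

Darcy flux q = K·i = 42.4 × 0.0029 = 0.1230 m/d
v = Ki/n = 42.4·0.0029/0.09 = 1.366 m/d
L = 2.71 km = 2710 m
t = L / v = 2710 / 1.366 = 1984 d
   = 1984 / 365 = 5.43 yr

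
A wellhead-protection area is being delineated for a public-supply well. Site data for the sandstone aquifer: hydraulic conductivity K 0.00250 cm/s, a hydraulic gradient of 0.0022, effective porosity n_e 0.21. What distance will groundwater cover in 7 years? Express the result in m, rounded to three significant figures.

K = 0.00250 cm/s × 864 = 2.160 m/d
Specific discharge q = 2.160 × 0.0022 = 0.004752 m/d
v_s = q/n_e = 0.004752/0.21 = 0.02263 m/d
T = 7 yr × 365 = 2555 d
L = v × T = 0.02263 × 2555 = 57.82 m

57.8 m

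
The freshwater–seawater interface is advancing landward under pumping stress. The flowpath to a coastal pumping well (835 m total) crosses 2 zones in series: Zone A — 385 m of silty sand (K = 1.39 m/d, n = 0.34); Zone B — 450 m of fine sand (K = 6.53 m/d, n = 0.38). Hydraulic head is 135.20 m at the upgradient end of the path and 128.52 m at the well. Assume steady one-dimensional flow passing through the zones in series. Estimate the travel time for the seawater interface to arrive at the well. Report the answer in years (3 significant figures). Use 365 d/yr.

42.8 years

Total head drop ΔH = 135.20 − 128.52 = 6.68 m
Steady 1-D flow in series ⇒ the Darcy flux q is identical in every zone and the zone head losses add (resistances L/K in series).
Σ(L/K) = 385/1.39 + 450/6.53 = 277.0 + 68.91 = 345.9 d
q = ΔH / Σ(L/K) = 6.68 / 345.9 = 0.01931 m/d (same in every zone)
Zone A: v = q/n = 0.01931/0.34 = 0.05680 m/d → t_A = 385/0.05680 = 6778 d
Zone B: v = q/n = 0.01931/0.38 = 0.05082 m/d → t_B = 450/0.05082 = 8854 d
Total t = 6778 + 8854 = 15630 d
   = 15630 / 365 = 42.8 yr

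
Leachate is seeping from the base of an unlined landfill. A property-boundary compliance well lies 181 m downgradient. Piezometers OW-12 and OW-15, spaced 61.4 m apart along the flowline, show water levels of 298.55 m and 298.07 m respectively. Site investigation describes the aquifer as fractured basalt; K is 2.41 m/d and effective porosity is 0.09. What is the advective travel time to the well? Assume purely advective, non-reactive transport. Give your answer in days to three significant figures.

865 days

Hydraulic gradient i = (298.55 − 298.07) / 61.4 = 0.48 / 61.4 = 0.007818
q = Ki = 2.41 × 0.007818 = 0.01884 m/d
Average linear velocity = 0.01884 / 0.09 = 0.2093 m/d
t = L / v = 181 / 0.2093 = 864.6 d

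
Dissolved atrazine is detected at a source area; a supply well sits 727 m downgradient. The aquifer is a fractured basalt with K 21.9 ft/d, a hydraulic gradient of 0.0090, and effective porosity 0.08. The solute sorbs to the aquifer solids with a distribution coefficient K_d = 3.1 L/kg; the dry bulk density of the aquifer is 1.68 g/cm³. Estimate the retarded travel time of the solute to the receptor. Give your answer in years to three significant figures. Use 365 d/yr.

175 years

K = 21.9 ft/d × 0.3048 = 6.675 m/d
q = Ki = 6.675 × 0.0090 = 0.06008 m/d
Seepage velocity v = q / n = 0.06008 / 0.08 = 0.7510 m/d
Retardation R = 1 + ρ_b·K_d/n = 1 + 1.68×3.1/0.08 = 66.10
Contaminant velocity v_c = v/R = 0.7510/66.10 = 0.01136 m/d
t = L/v_c = 727/0.01136 = 63990 d
   = 63990/365 = 175 yr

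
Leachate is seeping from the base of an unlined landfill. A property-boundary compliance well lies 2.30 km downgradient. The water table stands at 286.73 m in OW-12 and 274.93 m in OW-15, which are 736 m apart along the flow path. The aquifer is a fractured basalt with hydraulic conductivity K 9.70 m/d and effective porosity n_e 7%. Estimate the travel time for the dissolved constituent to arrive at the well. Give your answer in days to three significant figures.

Hydraulic gradient i = (286.73 − 274.93) / 736 = 11.80 / 736 = 0.01603
Darcy flux q = K·i = 9.70 × 0.01603 = 0.1555 m/d
Seepage velocity v = q / n = 0.1555 / 0.07 = 2.222 m/d
L = 2.30 km = 2300 m
t = L / v = 2300 / 2.222 = 1035 d

1040 days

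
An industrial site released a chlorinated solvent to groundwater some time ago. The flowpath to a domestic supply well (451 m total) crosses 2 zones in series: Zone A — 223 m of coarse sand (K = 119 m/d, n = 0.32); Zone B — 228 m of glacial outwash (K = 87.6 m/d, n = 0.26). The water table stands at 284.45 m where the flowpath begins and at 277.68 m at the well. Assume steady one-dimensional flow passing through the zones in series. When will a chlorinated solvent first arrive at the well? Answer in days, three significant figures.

86.4 days

Total head drop ΔH = 284.45 − 277.68 = 6.77 m
Continuity: the same q passes through each zone, so ΔH = q·Σ(L_j/K_j) — the zones act as resistances in series.
Σ(L/K) = 223/119 + 228/87.6 = 1.874 + 2.603 = 4.477 d
q = ΔH / Σ(L/K) = 6.77 / 4.477 = 1.512 m/d (same in every zone)
Zone A: v = q/n = 1.512/0.32 = 4.726 m/d → t_A = 223/4.726 = 47.19 d
Zone B: v = q/n = 1.512/0.26 = 5.816 m/d → t_B = 228/5.816 = 39.20 d
Total t = 47.19 + 39.20 = 86.39 d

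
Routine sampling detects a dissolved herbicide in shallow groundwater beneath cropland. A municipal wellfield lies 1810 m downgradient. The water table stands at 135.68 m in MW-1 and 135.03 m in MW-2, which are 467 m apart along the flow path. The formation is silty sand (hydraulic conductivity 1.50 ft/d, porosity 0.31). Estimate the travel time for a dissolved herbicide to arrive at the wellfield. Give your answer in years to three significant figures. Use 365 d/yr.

Hydraulic gradient i = (135.68 − 135.03) / 467 = 0.65 / 467 = 0.001392
K = 1.50 ft/d × 0.3048 = 0.4572 m/d
Darcy flux q = K·i = 0.4572 × 0.001392 = 6.364e-4 m/d
Seepage velocity v = q / n = 6.364e-4 / 0.31 = 0.002053 m/d
t = L / v = 1810 / 0.002053 = 881700 d
   = 881700 / 365 = 2420 yr

2420 years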